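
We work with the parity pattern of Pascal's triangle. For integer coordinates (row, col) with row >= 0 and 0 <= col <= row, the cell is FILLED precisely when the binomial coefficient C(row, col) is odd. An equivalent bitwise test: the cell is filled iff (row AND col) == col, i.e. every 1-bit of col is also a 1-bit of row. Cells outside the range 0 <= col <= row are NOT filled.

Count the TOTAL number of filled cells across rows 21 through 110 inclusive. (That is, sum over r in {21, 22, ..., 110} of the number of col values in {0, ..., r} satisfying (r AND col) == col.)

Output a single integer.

r21=10101 pc3: +8 =8
r22=10110 pc3: +8 =16
r23=10111 pc4: +16 =32
r24=11000 pc2: +4 =36
r25=11001 pc3: +8 =44
r26=11010 pc3: +8 =52
r27=11011 pc4: +16 =68
r28=11100 pc3: +8 =76
r29=11101 pc4: +16 =92
r30=11110 pc4: +16 =108
r31=11111 pc5: +32 =140
r32=100000 pc1: +2 =142
r33=100001 pc2: +4 =146
r34=100010 pc2: +4 =150
r35=100011 pc3: +8 =158
r36=100100 pc2: +4 =162
r37=100101 pc3: +8 =170
r38=100110 pc3: +8 =178
r39=100111 pc4: +16 =194
r40=101000 pc2: +4 =198
r41=101001 pc3: +8 =206
r42=101010 pc3: +8 =214
r43=101011 pc4: +16 =230
r44=101100 pc3: +8 =238
r45=101101 pc4: +16 =254
r46=101110 pc4: +16 =270
r47=101111 pc5: +32 =302
r48=110000 pc2: +4 =306
r49=110001 pc3: +8 =314
r50=110010 pc3: +8 =322
r51=110011 pc4: +16 =338
r52=110100 pc3: +8 =346
r53=110101 pc4: +16 =362
r54=110110 pc4: +16 =378
r55=110111 pc5: +32 =410
r56=111000 pc3: +8 =418
r57=111001 pc4: +16 =434
r58=111010 pc4: +16 =450
r59=111011 pc5: +32 =482
r60=111100 pc4: +16 =498
r61=111101 pc5: +32 =530
r62=111110 pc5: +32 =562
r63=111111 pc6: +64 =626
r64=1000000 pc1: +2 =628
r65=1000001 pc2: +4 =632
r66=1000010 pc2: +4 =636
r67=1000011 pc3: +8 =644
r68=1000100 pc2: +4 =648
r69=1000101 pc3: +8 =656
r70=1000110 pc3: +8 =664
r71=1000111 pc4: +16 =680
r72=1001000 pc2: +4 =684
r73=1001001 pc3: +8 =692
r74=1001010 pc3: +8 =700
r75=1001011 pc4: +16 =716
r76=1001100 pc3: +8 =724
r77=1001101 pc4: +16 =740
r78=1001110 pc4: +16 =756
r79=1001111 pc5: +32 =788
r80=1010000 pc2: +4 =792
r81=1010001 pc3: +8 =800
r82=1010010 pc3: +8 =808
r83=1010011 pc4: +16 =824
r84=1010100 pc3: +8 =832
r85=1010101 pc4: +16 =848
r86=1010110 pc4: +16 =864
r87=1010111 pc5: +32 =896
r88=1011000 pc3: +8 =904
r89=1011001 pc4: +16 =920
r90=1011010 pc4: +16 =936
r91=1011011 pc5: +32 =968
r92=1011100 pc4: +16 =984
r93=1011101 pc5: +32 =1016
r94=1011110 pc5: +32 =1048
r95=1011111 pc6: +64 =1112
r96=1100000 pc2: +4 =1116
r97=1100001 pc3: +8 =1124
r98=1100010 pc3: +8 =1132
r99=1100011 pc4: +16 =1148
r100=1100100 pc3: +8 =1156
r101=1100101 pc4: +16 =1172
r102=1100110 pc4: +16 =1188
r103=1100111 pc5: +32 =1220
r104=1101000 pc3: +8 =1228
r105=1101001 pc4: +16 =1244
r106=1101010 pc4: +16 =1260
r107=1101011 pc5: +32 =1292
r108=1101100 pc4: +16 =1308
r109=1101101 pc5: +32 =1340
r110=1101110 pc5: +32 =1372

Answer: 1372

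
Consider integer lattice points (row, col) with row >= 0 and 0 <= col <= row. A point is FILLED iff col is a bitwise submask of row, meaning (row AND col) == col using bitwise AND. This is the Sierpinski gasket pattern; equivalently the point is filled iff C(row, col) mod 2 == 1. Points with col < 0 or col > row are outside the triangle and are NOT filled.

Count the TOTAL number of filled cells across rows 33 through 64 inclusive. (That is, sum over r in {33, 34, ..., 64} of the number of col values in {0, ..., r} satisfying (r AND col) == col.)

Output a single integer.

r33=100001 pc2: +4 =4
r34=100010 pc2: +4 =8
r35=100011 pc3: +8 =16
r36=100100 pc2: +4 =20
r37=100101 pc3: +8 =28
r38=100110 pc3: +8 =36
r39=100111 pc4: +16 =52
r40=101000 pc2: +4 =56
r41=101001 pc3: +8 =64
r42=101010 pc3: +8 =72
r43=101011 pc4: +16 =88
r44=101100 pc3: +8 =96
r45=101101 pc4: +16 =112
r46=101110 pc4: +16 =128
r47=101111 pc5: +32 =160
r48=110000 pc2: +4 =164
r49=110001 pc3: +8 =172
r50=110010 pc3: +8 =180
r51=110011 pc4: +16 =196
r52=110100 pc3: +8 =204
r53=110101 pc4: +16 =220
r54=110110 pc4: +16 =236
r55=110111 pc5: +32 =268
r56=111000 pc3: +8 =276
r57=111001 pc4: +16 =292
r58=111010 pc4: +16 =308
r59=111011 pc5: +32 =340
r60=111100 pc4: +16 =356
r61=111101 pc5: +32 =388
r62=111110 pc5: +32 =420
r63=111111 pc6: +64 =484
r64=1000000 pc1: +2 =486

Answer: 486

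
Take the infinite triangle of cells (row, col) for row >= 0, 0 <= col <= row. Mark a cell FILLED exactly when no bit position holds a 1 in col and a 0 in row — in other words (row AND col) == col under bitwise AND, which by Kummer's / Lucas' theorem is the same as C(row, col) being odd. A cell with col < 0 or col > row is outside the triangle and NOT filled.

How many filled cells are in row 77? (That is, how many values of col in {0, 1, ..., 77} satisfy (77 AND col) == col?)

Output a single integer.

77 in binary = 1001101
popcount(77) = number of 1-bits in 1001101 = 4
A col c satisfies (77 AND c) == c iff every set bit of c is also set in 77; each of the 4 set bits of 77 can independently be on or off in c.
count = 2^4 = 16

Answer: 16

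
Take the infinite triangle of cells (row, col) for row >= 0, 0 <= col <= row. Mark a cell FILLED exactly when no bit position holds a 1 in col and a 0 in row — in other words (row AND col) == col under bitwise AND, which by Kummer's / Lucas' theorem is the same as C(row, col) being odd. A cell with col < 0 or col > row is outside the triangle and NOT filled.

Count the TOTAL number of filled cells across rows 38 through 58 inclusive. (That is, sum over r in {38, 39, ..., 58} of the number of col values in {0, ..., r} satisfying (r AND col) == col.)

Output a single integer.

Answer: 280

Derivation:
r38=100110 pc3: +8 =8
r39=100111 pc4: +16 =24
r40=101000 pc2: +4 =28
r41=101001 pc3: +8 =36
r42=101010 pc3: +8 =44
r43=101011 pc4: +16 =60
r44=101100 pc3: +8 =68
r45=101101 pc4: +16 =84
r46=101110 pc4: +16 =100
r47=101111 pc5: +32 =132
r48=110000 pc2: +4 =136
r49=110001 pc3: +8 =144
r50=110010 pc3: +8 =152
r51=110011 pc4: +16 =168
r52=110100 pc3: +8 =176
r53=110101 pc4: +16 =192
r54=110110 pc4: +16 =208
r55=110111 pc5: +32 =240
r56=111000 pc3: +8 =248
r57=111001 pc4: +16 =264
r58=111010 pc4: +16 =280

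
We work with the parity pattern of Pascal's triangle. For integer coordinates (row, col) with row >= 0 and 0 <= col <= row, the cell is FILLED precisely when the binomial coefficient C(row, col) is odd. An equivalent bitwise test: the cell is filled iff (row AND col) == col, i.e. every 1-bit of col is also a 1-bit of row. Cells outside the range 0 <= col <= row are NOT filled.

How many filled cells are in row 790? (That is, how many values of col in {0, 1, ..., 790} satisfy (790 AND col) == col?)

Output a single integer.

Answer: 32

Derivation:
790 in binary = 1100010110
popcount(790) = number of 1-bits in 1100010110 = 5
A col c satisfies (790 AND c) == c iff every set bit of c is also set in 790; each of the 5 set bits of 790 can independently be on or off in c.
count = 2^5 = 32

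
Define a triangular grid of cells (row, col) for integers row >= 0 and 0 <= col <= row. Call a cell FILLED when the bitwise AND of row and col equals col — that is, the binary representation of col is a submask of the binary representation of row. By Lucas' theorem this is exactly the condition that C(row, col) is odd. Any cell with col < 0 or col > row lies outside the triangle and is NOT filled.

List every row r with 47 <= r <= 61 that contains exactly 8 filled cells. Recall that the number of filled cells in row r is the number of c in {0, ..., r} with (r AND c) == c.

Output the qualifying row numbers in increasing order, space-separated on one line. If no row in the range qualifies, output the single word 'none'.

Row r has 2^popcount(r) filled cells, so we need popcount(r) = log2(8) = 3.
Scan r = 47..61 and keep those with exactly 3 one-bits:
r=47=101111 popcount=5 -> skip
r=48=110000 popcount=2 -> skip
r=49=110001 popcount=3 -> KEEP
r=50=110010 popcount=3 -> KEEP
r=51=110011 popcount=4 -> skip
r=52=110100 popcount=3 -> KEEP
r=53=110101 popcount=4 -> skip
r=54=110110 popcount=4 -> skip
r=55=110111 popcount=5 -> skip
r=56=111000 popcount=3 -> KEEP
r=57=111001 popcount=4 -> skip
r=58=111010 popcount=4 -> skip
r=59=111011 popcount=5 -> skip
r=60=111100 popcount=4 -> skip
r=61=111101 popcount=5 -> skip
Kept rows: 49 50 52 56

Answer: 49 50 52 56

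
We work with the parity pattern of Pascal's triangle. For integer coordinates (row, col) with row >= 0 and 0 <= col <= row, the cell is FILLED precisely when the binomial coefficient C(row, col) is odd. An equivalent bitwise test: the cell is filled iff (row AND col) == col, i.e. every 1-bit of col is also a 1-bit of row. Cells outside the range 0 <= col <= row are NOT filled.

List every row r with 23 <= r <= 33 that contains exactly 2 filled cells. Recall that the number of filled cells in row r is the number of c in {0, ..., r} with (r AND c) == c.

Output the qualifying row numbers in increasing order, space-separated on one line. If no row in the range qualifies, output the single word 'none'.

Answer: 32

Derivation:
Row r has 2^popcount(r) filled cells, so we need popcount(r) = log2(2) = 1.
Scan r = 23..33 and keep those with exactly 1 one-bits:
r=23=10111 popcount=4 -> skip
r=24=11000 popcount=2 -> skip
r=25=11001 popcount=3 -> skip
r=26=11010 popcount=3 -> skip
r=27=11011 popcount=4 -> skip
r=28=11100 popcount=3 -> skip
r=29=11101 popcount=4 -> skip
r=30=11110 popcount=4 -> skip
r=31=11111 popcount=5 -> skip
r=32=100000 popcount=1 -> KEEP
r=33=100001 popcount=2 -> skip
Kept rows: 32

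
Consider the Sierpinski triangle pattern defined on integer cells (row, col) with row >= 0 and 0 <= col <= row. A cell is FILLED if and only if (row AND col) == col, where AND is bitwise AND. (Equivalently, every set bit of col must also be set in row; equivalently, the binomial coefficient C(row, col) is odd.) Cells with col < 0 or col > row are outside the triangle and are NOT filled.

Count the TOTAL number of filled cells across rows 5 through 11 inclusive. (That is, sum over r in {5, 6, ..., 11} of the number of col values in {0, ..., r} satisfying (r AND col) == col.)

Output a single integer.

r5=101 pc2: +4 =4
r6=110 pc2: +4 =8
r7=111 pc3: +8 =16
r8=1000 pc1: +2 =18
r9=1001 pc2: +4 =22
r10=1010 pc2: +4 =26
r11=1011 pc3: +8 =34

Answer: 34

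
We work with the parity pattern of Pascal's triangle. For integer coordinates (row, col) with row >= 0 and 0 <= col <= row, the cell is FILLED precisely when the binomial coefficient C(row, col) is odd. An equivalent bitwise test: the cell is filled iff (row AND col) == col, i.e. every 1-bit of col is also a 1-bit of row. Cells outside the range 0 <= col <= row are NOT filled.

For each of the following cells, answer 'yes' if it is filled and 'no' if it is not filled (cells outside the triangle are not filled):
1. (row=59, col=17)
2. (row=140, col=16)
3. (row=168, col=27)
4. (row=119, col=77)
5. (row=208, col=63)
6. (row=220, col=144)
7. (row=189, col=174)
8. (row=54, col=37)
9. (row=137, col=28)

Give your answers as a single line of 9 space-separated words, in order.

(59,17): row=0b111011, col=0b10001, row AND col = 0b10001 = 17; 17 == 17 -> filled
(140,16): row=0b10001100, col=0b10000, row AND col = 0b0 = 0; 0 != 16 -> empty
(168,27): row=0b10101000, col=0b11011, row AND col = 0b1000 = 8; 8 != 27 -> empty
(119,77): row=0b1110111, col=0b1001101, row AND col = 0b1000101 = 69; 69 != 77 -> empty
(208,63): row=0b11010000, col=0b111111, row AND col = 0b10000 = 16; 16 != 63 -> empty
(220,144): row=0b11011100, col=0b10010000, row AND col = 0b10010000 = 144; 144 == 144 -> filled
(189,174): row=0b10111101, col=0b10101110, row AND col = 0b10101100 = 172; 172 != 174 -> empty
(54,37): row=0b110110, col=0b100101, row AND col = 0b100100 = 36; 36 != 37 -> empty
(137,28): row=0b10001001, col=0b11100, row AND col = 0b1000 = 8; 8 != 28 -> empty

Answer: yes no no no no yes no no no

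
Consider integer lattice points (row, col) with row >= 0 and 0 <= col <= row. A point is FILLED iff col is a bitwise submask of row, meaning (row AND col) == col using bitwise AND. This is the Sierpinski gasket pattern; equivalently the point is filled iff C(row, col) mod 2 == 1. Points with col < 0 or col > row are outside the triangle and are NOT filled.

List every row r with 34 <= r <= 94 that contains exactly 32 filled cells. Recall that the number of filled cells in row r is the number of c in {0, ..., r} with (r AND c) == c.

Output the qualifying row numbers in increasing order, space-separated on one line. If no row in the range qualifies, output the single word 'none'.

Answer: 47 55 59 61 62 79 87 91 93 94

Derivation:
Row r has 2^popcount(r) filled cells, so we need popcount(r) = log2(32) = 5.
Scan r = 34..94 and keep those with exactly 5 one-bits:
r=34=100010 popcount=2 -> skip
r=35=100011 popcount=3 -> skip
r=36=100100 popcount=2 -> skip
r=37=100101 popcount=3 -> skip
r=38=100110 popcount=3 -> skip
r=39=100111 popcount=4 -> skip
r=40=101000 popcount=2 -> skip
r=41=101001 popcount=3 -> skip
r=42=101010 popcount=3 -> skip
r=43=101011 popcount=4 -> skip
r=44=101100 popcount=3 -> skip
r=45=101101 popcount=4 -> skip
r=46=101110 popcount=4 -> skip
r=47=101111 popcount=5 -> KEEP
r=48=110000 popcount=2 -> skip
r=49=110001 popcount=3 -> skip
r=50=110010 popcount=3 -> skip
r=51=110011 popcount=4 -> skip
r=52=110100 popcount=3 -> skip
r=53=110101 popcount=4 -> skip
r=54=110110 popcount=4 -> skip
r=55=110111 popcount=5 -> KEEP
r=56=111000 popcount=3 -> skip
r=57=111001 popcount=4 -> skip
r=58=111010 popcount=4 -> skip
r=59=111011 popcount=5 -> KEEP
r=60=111100 popcount=4 -> skip
r=61=111101 popcount=5 -> KEEP
r=62=111110 popcount=5 -> KEEP
r=63=111111 popcount=6 -> skip
r=64=1000000 popcount=1 -> skip
r=65=1000001 popcount=2 -> skip
r=66=1000010 popcount=2 -> skip
r=67=1000011 popcount=3 -> skip
r=68=1000100 popcount=2 -> skip
r=69=1000101 popcount=3 -> skip
r=70=1000110 popcount=3 -> skip
r=71=1000111 popcount=4 -> skip
r=72=1001000 popcount=2 -> skip
r=73=1001001 popcount=3 -> skip
r=74=1001010 popcount=3 -> skip
r=75=1001011 popcount=4 -> skip
r=76=1001100 popcount=3 -> skip
r=77=1001101 popcount=4 -> skip
r=78=1001110 popcount=4 -> skip
r=79=1001111 popcount=5 -> KEEP
r=80=1010000 popcount=2 -> skip
r=81=1010001 popcount=3 -> skip
r=82=1010010 popcount=3 -> skip
r=83=1010011 popcount=4 -> skip
r=84=1010100 popcount=3 -> skip
r=85=1010101 popcount=4 -> skip
r=86=1010110 popcount=4 -> skip
r=87=1010111 popcount=5 -> KEEP
r=88=1011000 popcount=3 -> skip
r=89=1011001 popcount=4 -> skip
r=90=1011010 popcount=4 -> skip
r=91=1011011 popcount=5 -> KEEP
r=92=1011100 popcount=4 -> skip
r=93=1011101 popcount=5 -> KEEP
r=94=1011110 popcount=5 -> KEEP
Kept rows: 47 55 59 61 62 79 87 91 93 94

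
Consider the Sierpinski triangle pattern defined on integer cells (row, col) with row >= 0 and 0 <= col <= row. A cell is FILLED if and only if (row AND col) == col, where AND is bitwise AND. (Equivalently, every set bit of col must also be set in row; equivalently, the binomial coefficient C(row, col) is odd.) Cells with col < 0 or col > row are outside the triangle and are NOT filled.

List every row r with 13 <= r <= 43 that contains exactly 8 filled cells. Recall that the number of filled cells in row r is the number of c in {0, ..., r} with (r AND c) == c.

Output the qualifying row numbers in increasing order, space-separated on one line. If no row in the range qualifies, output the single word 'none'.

Answer: 13 14 19 21 22 25 26 28 35 37 38 41 42

Derivation:
Row r has 2^popcount(r) filled cells, so we need popcount(r) = log2(8) = 3.
Scan r = 13..43 and keep those with exactly 3 one-bits:
r=13=1101 popcount=3 -> KEEP
r=14=1110 popcount=3 -> KEEP
r=15=1111 popcount=4 -> skip
r=16=10000 popcount=1 -> skip
r=17=10001 popcount=2 -> skip
r=18=10010 popcount=2 -> skip
r=19=10011 popcount=3 -> KEEP
r=20=10100 popcount=2 -> skip
r=21=10101 popcount=3 -> KEEP
r=22=10110 popcount=3 -> KEEP
r=23=10111 popcount=4 -> skip
r=24=11000 popcount=2 -> skip
r=25=11001 popcount=3 -> KEEP
r=26=11010 popcount=3 -> KEEP
r=27=11011 popcount=4 -> skip
r=28=11100 popcount=3 -> KEEP
r=29=11101 popcount=4 -> skip
r=30=11110 popcount=4 -> skip
r=31=11111 popcount=5 -> skip
r=32=100000 popcount=1 -> skip
r=33=100001 popcount=2 -> skip
r=34=100010 popcount=2 -> skip
r=35=100011 popcount=3 -> KEEP
r=36=100100 popcount=2 -> skip
r=37=100101 popcount=3 -> KEEP
r=38=100110 popcount=3 -> KEEP
r=39=100111 popcount=4 -> skip
r=40=101000 popcount=2 -> skip
r=41=101001 popcount=3 -> KEEP
r=42=101010 popcount=3 -> KEEP
r=43=101011 popcount=4 -> skip
Kept rows: 13 14 19 21 22 25 26 28 35 37 38 41 42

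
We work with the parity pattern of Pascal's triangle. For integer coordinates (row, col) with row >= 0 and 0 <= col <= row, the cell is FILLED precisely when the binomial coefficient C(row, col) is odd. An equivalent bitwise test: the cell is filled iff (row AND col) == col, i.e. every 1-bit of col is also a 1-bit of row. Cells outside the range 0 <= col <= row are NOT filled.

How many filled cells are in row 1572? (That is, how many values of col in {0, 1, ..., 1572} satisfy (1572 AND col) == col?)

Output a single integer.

Answer: 16

Derivation:
1572 in binary = 11000100100
popcount(1572) = number of 1-bits in 11000100100 = 4
A col c satisfies (1572 AND c) == c iff every set bit of c is also set in 1572; each of the 4 set bits of 1572 can independently be on or off in c.
count = 2^4 = 16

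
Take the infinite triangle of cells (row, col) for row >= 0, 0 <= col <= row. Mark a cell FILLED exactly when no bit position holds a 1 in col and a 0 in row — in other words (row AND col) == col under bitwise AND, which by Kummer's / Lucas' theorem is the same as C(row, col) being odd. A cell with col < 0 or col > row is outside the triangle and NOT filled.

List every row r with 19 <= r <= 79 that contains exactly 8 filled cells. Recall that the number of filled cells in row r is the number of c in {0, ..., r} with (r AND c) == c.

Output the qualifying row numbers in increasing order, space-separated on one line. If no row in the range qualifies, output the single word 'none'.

Row r has 2^popcount(r) filled cells, so we need popcount(r) = log2(8) = 3.
Scan r = 19..79 and keep those with exactly 3 one-bits:
r=19=10011 popcount=3 -> KEEP
r=20=10100 popcount=2 -> skip
r=21=10101 popcount=3 -> KEEP
r=22=10110 popcount=3 -> KEEP
r=23=10111 popcount=4 -> skip
r=24=11000 popcount=2 -> skip
r=25=11001 popcount=3 -> KEEP
r=26=11010 popcount=3 -> KEEP
r=27=11011 popcount=4 -> skip
r=28=11100 popcount=3 -> KEEP
r=29=11101 popcount=4 -> skip
r=30=11110 popcount=4 -> skip
r=31=11111 popcount=5 -> skip
r=32=100000 popcount=1 -> skip
r=33=100001 popcount=2 -> skip
r=34=100010 popcount=2 -> skip
r=35=100011 popcount=3 -> KEEP
r=36=100100 popcount=2 -> skip
r=37=100101 popcount=3 -> KEEP
r=38=100110 popcount=3 -> KEEP
r=39=100111 popcount=4 -> skip
r=40=101000 popcount=2 -> skip
r=41=101001 popcount=3 -> KEEP
r=42=101010 popcount=3 -> KEEP
r=43=101011 popcount=4 -> skip
r=44=101100 popcount=3 -> KEEP
r=45=101101 popcount=4 -> skip
r=46=101110 popcount=4 -> skip
r=47=101111 popcount=5 -> skip
r=48=110000 popcount=2 -> skip
r=49=110001 popcount=3 -> KEEP
r=50=110010 popcount=3 -> KEEP
r=51=110011 popcount=4 -> skip
r=52=110100 popcount=3 -> KEEP
r=53=110101 popcount=4 -> skip
r=54=110110 popcount=4 -> skip
r=55=110111 popcount=5 -> skip
r=56=111000 popcount=3 -> KEEP
r=57=111001 popcount=4 -> skip
r=58=111010 popcount=4 -> skip
r=59=111011 popcount=5 -> skip
r=60=111100 popcount=4 -> skip
r=61=111101 popcount=5 -> skip
r=62=111110 popcount=5 -> skip
r=63=111111 popcount=6 -> skip
r=64=1000000 popcount=1 -> skip
r=65=1000001 popcount=2 -> skip
r=66=1000010 popcount=2 -> skip
r=67=1000011 popcount=3 -> KEEP
r=68=1000100 popcount=2 -> skip
r=69=1000101 popcount=3 -> KEEP
r=70=1000110 popcount=3 -> KEEP
r=71=1000111 popcount=4 -> skip
r=72=1001000 popcount=2 -> skip
r=73=1001001 popcount=3 -> KEEP
r=74=1001010 popcount=3 -> KEEP
r=75=1001011 popcount=4 -> skip
r=76=1001100 popcount=3 -> KEEP
r=77=1001101 popcount=4 -> skip
r=78=1001110 popcount=4 -> skip
r=79=1001111 popcount=5 -> skip
Kept rows: 19 21 22 25 26 28 35 37 38 41 42 44 49 50 52 56 67 69 70 73 74 76

Answer: 19 21 22 25 26 28 35 37 38 41 42 44 49 50 52 56 67 69 70 73 74 76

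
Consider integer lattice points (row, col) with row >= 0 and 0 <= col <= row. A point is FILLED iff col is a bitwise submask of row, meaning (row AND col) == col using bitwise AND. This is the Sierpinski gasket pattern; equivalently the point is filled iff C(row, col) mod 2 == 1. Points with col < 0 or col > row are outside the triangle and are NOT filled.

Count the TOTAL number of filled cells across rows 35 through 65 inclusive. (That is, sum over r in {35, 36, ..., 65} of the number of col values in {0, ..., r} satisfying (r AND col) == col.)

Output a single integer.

r35=100011 pc3: +8 =8
r36=100100 pc2: +4 =12
r37=100101 pc3: +8 =20
r38=100110 pc3: +8 =28
r39=100111 pc4: +16 =44
r40=101000 pc2: +4 =48
r41=101001 pc3: +8 =56
r42=101010 pc3: +8 =64
r43=101011 pc4: +16 =80
r44=101100 pc3: +8 =88
r45=101101 pc4: +16 =104
r46=101110 pc4: +16 =120
r47=101111 pc5: +32 =152
r48=110000 pc2: +4 =156
r49=110001 pc3: +8 =164
r50=110010 pc3: +8 =172
r51=110011 pc4: +16 =188
r52=110100 pc3: +8 =196
r53=110101 pc4: +16 =212
r54=110110 pc4: +16 =228
r55=110111 pc5: +32 =260
r56=111000 pc3: +8 =268
r57=111001 pc4: +16 =284
r58=111010 pc4: +16 =300
r59=111011 pc5: +32 =332
r60=111100 pc4: +16 =348
r61=111101 pc5: +32 =380
r62=111110 pc5: +32 =412
r63=111111 pc6: +64 =476
r64=1000000 pc1: +2 =478
r65=1000001 pc2: +4 =482

Answer: 482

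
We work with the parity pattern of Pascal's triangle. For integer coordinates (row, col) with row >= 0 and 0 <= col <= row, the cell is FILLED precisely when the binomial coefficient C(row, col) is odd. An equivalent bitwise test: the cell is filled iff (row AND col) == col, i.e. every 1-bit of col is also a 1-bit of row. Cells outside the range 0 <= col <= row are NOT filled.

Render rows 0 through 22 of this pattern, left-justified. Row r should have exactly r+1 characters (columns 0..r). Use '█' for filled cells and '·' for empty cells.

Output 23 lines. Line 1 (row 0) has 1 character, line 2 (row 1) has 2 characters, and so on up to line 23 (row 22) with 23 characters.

r0=0: █
r1=1: ██
r2=10: █·█
r3=11: ████
r4=100: █···█
r5=101: ██··██
r6=110: █·█·█·█
r7=111: ████████
r8=1000: █·······█
r9=1001: ██······██
r10=1010: █·█·····█·█
r11=1011: ████····████
r12=1100: █···█···█···█
r13=1101: ██··██··██··██
r14=1110: █·█·█·█·█·█·█·█
r15=1111: ████████████████
r16=10000: █···············█
r17=10001: ██··············██
r18=10010: █·█·············█·█
r19=10011: ████············████
r20=10100: █···█···········█···█
r21=10101: ██··██··········██··██
r22=10110: █·█·█·█·········█·█·█·█

Answer: █
██
█·█
████
█···█
██··██
█·█·█·█
████████
█·······█
██······██
█·█·····█·█
████····████
█···█···█···█
██··██··██··██
█·█·█·█·█·█·█·█
████████████████
█···············█
██··············██
█·█·············█·█
████············████
█···█···········█···█
██··██··········██··██
█·█·█·█·········█·█·█·█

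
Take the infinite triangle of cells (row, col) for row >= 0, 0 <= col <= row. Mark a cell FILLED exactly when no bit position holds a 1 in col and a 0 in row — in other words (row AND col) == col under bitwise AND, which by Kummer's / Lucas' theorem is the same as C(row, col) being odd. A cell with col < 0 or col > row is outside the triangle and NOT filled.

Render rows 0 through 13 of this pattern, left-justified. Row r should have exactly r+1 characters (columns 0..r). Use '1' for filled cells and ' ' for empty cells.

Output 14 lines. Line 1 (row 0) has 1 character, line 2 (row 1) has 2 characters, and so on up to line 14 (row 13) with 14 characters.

Answer: 1
11
1 1
1111
1   1
11  11
1 1 1 1
11111111
1       1
11      11
1 1     1 1
1111    1111
1   1   1   1
11  11  11  11

Derivation:
r0=0: 1
r1=1: 11
r2=10: 1 1
r3=11: 1111
r4=100: 1   1
r5=101: 11  11
r6=110: 1 1 1 1
r7=111: 11111111
r8=1000: 1       1
r9=1001: 11      11
r10=1010: 1 1     1 1
r11=1011: 1111    1111
r12=1100: 1   1   1   1
r13=1101: 11  11  11  11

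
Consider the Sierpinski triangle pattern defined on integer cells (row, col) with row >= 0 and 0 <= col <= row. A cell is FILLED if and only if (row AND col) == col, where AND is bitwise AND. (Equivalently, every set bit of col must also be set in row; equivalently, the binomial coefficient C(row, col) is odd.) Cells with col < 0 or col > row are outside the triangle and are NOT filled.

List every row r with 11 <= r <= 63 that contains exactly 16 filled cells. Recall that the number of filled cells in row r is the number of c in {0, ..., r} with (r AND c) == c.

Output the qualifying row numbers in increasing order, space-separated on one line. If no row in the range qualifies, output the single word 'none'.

Row r has 2^popcount(r) filled cells, so we need popcount(r) = log2(16) = 4.
Scan r = 11..63 and keep those with exactly 4 one-bits:
r=11=1011 popcount=3 -> skip
r=12=1100 popcount=2 -> skip
r=13=1101 popcount=3 -> skip
r=14=1110 popcount=3 -> skip
r=15=1111 popcount=4 -> KEEP
r=16=10000 popcount=1 -> skip
r=17=10001 popcount=2 -> skip
r=18=10010 popcount=2 -> skip
r=19=10011 popcount=3 -> skip
r=20=10100 popcount=2 -> skip
r=21=10101 popcount=3 -> skip
r=22=10110 popcount=3 -> skip
r=23=10111 popcount=4 -> KEEP
r=24=11000 popcount=2 -> skip
r=25=11001 popcount=3 -> skip
r=26=11010 popcount=3 -> skip
r=27=11011 popcount=4 -> KEEP
r=28=11100 popcount=3 -> skip
r=29=11101 popcount=4 -> KEEP
r=30=11110 popcount=4 -> KEEP
r=31=11111 popcount=5 -> skip
r=32=100000 popcount=1 -> skip
r=33=100001 popcount=2 -> skip
r=34=100010 popcount=2 -> skip
r=35=100011 popcount=3 -> skip
r=36=100100 popcount=2 -> skip
r=37=100101 popcount=3 -> skip
r=38=100110 popcount=3 -> skip
r=39=100111 popcount=4 -> KEEP
r=40=101000 popcount=2 -> skip
r=41=101001 popcount=3 -> skip
r=42=101010 popcount=3 -> skip
r=43=101011 popcount=4 -> KEEP
r=44=101100 popcount=3 -> skip
r=45=101101 popcount=4 -> KEEP
r=46=101110 popcount=4 -> KEEP
r=47=101111 popcount=5 -> skip
r=48=110000 popcount=2 -> skip
r=49=110001 popcount=3 -> skip
r=50=110010 popcount=3 -> skip
r=51=110011 popcount=4 -> KEEP
r=52=110100 popcount=3 -> skip
r=53=110101 popcount=4 -> KEEP
r=54=110110 popcount=4 -> KEEP
r=55=110111 popcount=5 -> skip
r=56=111000 popcount=3 -> skip
r=57=111001 popcount=4 -> KEEP
r=58=111010 popcount=4 -> KEEP
r=59=111011 popcount=5 -> skip
r=60=111100 popcount=4 -> KEEP
r=61=111101 popcount=5 -> skip
r=62=111110 popcount=5 -> skip
r=63=111111 popcount=6 -> skip
Kept rows: 15 23 27 29 30 39 43 45 46 51 53 54 57 58 60

Answer: 15 23 27 29 30 39 43 45 46 51 53 54 57 58 60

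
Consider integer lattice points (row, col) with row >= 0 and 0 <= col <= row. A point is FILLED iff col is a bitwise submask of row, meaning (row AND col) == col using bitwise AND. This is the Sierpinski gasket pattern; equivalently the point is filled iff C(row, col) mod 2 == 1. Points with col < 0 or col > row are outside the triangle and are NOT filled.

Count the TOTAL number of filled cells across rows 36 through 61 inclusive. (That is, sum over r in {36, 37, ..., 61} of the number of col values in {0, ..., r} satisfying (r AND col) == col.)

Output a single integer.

Answer: 372

Derivation:
r36=100100 pc2: +4 =4
r37=100101 pc3: +8 =12
r38=100110 pc3: +8 =20
r39=100111 pc4: +16 =36
r40=101000 pc2: +4 =40
r41=101001 pc3: +8 =48
r42=101010 pc3: +8 =56
r43=101011 pc4: +16 =72
r44=101100 pc3: +8 =80
r45=101101 pc4: +16 =96
r46=101110 pc4: +16 =112
r47=101111 pc5: +32 =144
r48=110000 pc2: +4 =148
r49=110001 pc3: +8 =156
r50=110010 pc3: +8 =164
r51=110011 pc4: +16 =180
r52=110100 pc3: +8 =188
r53=110101 pc4: +16 =204
r54=110110 pc4: +16 =220
r55=110111 pc5: +32 =252
r56=111000 pc3: +8 =260
r57=111001 pc4: +16 =276
r58=111010 pc4: +16 =292
r59=111011 pc5: +32 =324
r60=111100 pc4: +16 =340
r61=111101 pc5: +32 =372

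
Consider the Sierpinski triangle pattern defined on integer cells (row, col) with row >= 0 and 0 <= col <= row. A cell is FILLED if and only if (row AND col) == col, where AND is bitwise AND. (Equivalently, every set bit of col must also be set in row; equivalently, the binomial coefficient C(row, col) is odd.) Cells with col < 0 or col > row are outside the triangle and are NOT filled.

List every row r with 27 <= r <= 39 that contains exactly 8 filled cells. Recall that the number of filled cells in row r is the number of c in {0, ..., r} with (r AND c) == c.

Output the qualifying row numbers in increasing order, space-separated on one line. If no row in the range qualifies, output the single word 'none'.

Row r has 2^popcount(r) filled cells, so we need popcount(r) = log2(8) = 3.
Scan r = 27..39 and keep those with exactly 3 one-bits:
r=27=11011 popcount=4 -> skip
r=28=11100 popcount=3 -> KEEP
r=29=11101 popcount=4 -> skip
r=30=11110 popcount=4 -> skip
r=31=11111 popcount=5 -> skip
r=32=100000 popcount=1 -> skip
r=33=100001 popcount=2 -> skip
r=34=100010 popcount=2 -> skip
r=35=100011 popcount=3 -> KEEP
r=36=100100 popcount=2 -> skip
r=37=100101 popcount=3 -> KEEP
r=38=100110 popcount=3 -> KEEP
r=39=100111 popcount=4 -> skip
Kept rows: 28 35 37 38

Answer: 28 35 37 38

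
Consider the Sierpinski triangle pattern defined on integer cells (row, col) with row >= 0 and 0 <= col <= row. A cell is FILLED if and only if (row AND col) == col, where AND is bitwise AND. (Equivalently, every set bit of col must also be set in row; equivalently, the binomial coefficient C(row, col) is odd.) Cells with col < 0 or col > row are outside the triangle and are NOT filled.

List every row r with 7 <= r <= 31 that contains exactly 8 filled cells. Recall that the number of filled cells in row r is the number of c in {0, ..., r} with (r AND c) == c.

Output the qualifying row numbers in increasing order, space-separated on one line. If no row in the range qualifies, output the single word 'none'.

Answer: 7 11 13 14 19 21 22 25 26 28

Derivation:
Row r has 2^popcount(r) filled cells, so we need popcount(r) = log2(8) = 3.
Scan r = 7..31 and keep those with exactly 3 one-bits:
r=7=111 popcount=3 -> KEEP
r=8=1000 popcount=1 -> skip
r=9=1001 popcount=2 -> skip
r=10=1010 popcount=2 -> skip
r=11=1011 popcount=3 -> KEEP
r=12=1100 popcount=2 -> skip
r=13=1101 popcount=3 -> KEEP
r=14=1110 popcount=3 -> KEEP
r=15=1111 popcount=4 -> skip
r=16=10000 popcount=1 -> skip
r=17=10001 popcount=2 -> skip
r=18=10010 popcount=2 -> skip
r=19=10011 popcount=3 -> KEEP
r=20=10100 popcount=2 -> skip
r=21=10101 popcount=3 -> KEEP
r=22=10110 popcount=3 -> KEEP
r=23=10111 popcount=4 -> skip
r=24=11000 popcount=2 -> skip
r=25=11001 popcount=3 -> KEEP
r=26=11010 popcount=3 -> KEEP
r=27=11011 popcount=4 -> skip
r=28=11100 popcount=3 -> KEEP
r=29=11101 popcount=4 -> skip
r=30=11110 popcount=4 -> skip
r=31=11111 popcount=5 -> skip
Kept rows: 7 11 13 14 19 21 22 25 26 28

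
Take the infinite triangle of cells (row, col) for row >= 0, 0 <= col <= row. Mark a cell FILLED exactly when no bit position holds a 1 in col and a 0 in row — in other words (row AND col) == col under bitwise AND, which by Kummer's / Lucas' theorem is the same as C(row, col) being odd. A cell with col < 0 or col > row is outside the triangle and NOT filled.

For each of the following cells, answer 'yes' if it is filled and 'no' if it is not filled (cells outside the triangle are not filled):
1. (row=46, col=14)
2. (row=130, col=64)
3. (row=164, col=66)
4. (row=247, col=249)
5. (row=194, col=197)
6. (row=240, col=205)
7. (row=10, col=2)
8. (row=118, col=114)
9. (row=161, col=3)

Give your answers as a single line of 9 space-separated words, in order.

Answer: yes no no no no no yes yes no

Derivation:
(46,14): row=0b101110, col=0b1110, row AND col = 0b1110 = 14; 14 == 14 -> filled
(130,64): row=0b10000010, col=0b1000000, row AND col = 0b0 = 0; 0 != 64 -> empty
(164,66): row=0b10100100, col=0b1000010, row AND col = 0b0 = 0; 0 != 66 -> empty
(247,249): col outside [0, 247] -> not filled
(194,197): col outside [0, 194] -> not filled
(240,205): row=0b11110000, col=0b11001101, row AND col = 0b11000000 = 192; 192 != 205 -> empty
(10,2): row=0b1010, col=0b10, row AND col = 0b10 = 2; 2 == 2 -> filled
(118,114): row=0b1110110, col=0b1110010, row AND col = 0b1110010 = 114; 114 == 114 -> filled
(161,3): row=0b10100001, col=0b11, row AND col = 0b1 = 1; 1 != 3 -> empty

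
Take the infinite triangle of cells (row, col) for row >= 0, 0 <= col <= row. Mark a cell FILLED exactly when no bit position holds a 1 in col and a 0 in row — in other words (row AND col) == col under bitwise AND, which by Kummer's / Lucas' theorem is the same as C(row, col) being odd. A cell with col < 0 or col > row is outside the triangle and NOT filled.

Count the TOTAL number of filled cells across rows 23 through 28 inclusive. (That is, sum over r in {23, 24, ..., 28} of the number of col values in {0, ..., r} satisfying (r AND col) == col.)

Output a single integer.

Answer: 60

Derivation:
r23=10111 pc4: +16 =16
r24=11000 pc2: +4 =20
r25=11001 pc3: +8 =28
r26=11010 pc3: +8 =36
r27=11011 pc4: +16 =52
r28=11100 pc3: +8 =60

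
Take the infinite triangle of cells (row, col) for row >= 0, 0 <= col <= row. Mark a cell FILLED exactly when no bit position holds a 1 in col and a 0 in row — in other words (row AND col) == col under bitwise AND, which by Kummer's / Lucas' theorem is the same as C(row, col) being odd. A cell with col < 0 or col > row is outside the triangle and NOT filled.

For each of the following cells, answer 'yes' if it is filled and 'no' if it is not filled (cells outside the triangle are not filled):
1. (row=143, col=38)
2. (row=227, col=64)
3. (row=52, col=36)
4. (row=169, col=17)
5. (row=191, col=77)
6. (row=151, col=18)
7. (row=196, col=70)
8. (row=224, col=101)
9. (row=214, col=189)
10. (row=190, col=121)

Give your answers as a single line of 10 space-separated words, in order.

Answer: no yes yes no no yes no no no no

Derivation:
(143,38): row=0b10001111, col=0b100110, row AND col = 0b110 = 6; 6 != 38 -> empty
(227,64): row=0b11100011, col=0b1000000, row AND col = 0b1000000 = 64; 64 == 64 -> filled
(52,36): row=0b110100, col=0b100100, row AND col = 0b100100 = 36; 36 == 36 -> filled
(169,17): row=0b10101001, col=0b10001, row AND col = 0b1 = 1; 1 != 17 -> empty
(191,77): row=0b10111111, col=0b1001101, row AND col = 0b1101 = 13; 13 != 77 -> empty
(151,18): row=0b10010111, col=0b10010, row AND col = 0b10010 = 18; 18 == 18 -> filled
(196,70): row=0b11000100, col=0b1000110, row AND col = 0b1000100 = 68; 68 != 70 -> empty
(224,101): row=0b11100000, col=0b1100101, row AND col = 0b1100000 = 96; 96 != 101 -> empty
(214,189): row=0b11010110, col=0b10111101, row AND col = 0b10010100 = 148; 148 != 189 -> empty
(190,121): row=0b10111110, col=0b1111001, row AND col = 0b111000 = 56; 56 != 121 -> empty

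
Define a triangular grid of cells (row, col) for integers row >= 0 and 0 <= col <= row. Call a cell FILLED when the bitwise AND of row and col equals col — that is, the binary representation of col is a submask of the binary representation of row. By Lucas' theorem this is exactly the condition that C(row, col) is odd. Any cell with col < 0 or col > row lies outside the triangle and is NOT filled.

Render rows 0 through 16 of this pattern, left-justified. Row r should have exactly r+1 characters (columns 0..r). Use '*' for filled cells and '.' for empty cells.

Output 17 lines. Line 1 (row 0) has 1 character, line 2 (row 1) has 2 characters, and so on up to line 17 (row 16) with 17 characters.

r0=0: *
r1=1: **
r2=10: *.*
r3=11: ****
r4=100: *...*
r5=101: **..**
r6=110: *.*.*.*
r7=111: ********
r8=1000: *.......*
r9=1001: **......**
r10=1010: *.*.....*.*
r11=1011: ****....****
r12=1100: *...*...*...*
r13=1101: **..**..**..**
r14=1110: *.*.*.*.*.*.*.*
r15=1111: ****************
r16=10000: *...............*

Answer: *
**
*.*
****
*...*
**..**
*.*.*.*
********
*.......*
**......**
*.*.....*.*
****....****
*...*...*...*
**..**..**..**
*.*.*.*.*.*.*.*
****************
*...............*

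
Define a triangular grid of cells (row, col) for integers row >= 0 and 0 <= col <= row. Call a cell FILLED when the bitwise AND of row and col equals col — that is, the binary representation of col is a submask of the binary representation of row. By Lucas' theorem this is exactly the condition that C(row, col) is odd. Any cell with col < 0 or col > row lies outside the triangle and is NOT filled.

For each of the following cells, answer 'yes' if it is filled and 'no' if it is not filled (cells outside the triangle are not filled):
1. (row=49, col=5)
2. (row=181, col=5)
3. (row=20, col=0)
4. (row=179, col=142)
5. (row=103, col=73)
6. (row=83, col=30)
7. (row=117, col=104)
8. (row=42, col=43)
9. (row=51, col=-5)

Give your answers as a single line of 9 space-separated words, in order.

(49,5): row=0b110001, col=0b101, row AND col = 0b1 = 1; 1 != 5 -> empty
(181,5): row=0b10110101, col=0b101, row AND col = 0b101 = 5; 5 == 5 -> filled
(20,0): row=0b10100, col=0b0, row AND col = 0b0 = 0; 0 == 0 -> filled
(179,142): row=0b10110011, col=0b10001110, row AND col = 0b10000010 = 130; 130 != 142 -> empty
(103,73): row=0b1100111, col=0b1001001, row AND col = 0b1000001 = 65; 65 != 73 -> empty
(83,30): row=0b1010011, col=0b11110, row AND col = 0b10010 = 18; 18 != 30 -> empty
(117,104): row=0b1110101, col=0b1101000, row AND col = 0b1100000 = 96; 96 != 104 -> empty
(42,43): col outside [0, 42] -> not filled
(51,-5): col outside [0, 51] -> not filled

Answer: no yes yes no no no no no no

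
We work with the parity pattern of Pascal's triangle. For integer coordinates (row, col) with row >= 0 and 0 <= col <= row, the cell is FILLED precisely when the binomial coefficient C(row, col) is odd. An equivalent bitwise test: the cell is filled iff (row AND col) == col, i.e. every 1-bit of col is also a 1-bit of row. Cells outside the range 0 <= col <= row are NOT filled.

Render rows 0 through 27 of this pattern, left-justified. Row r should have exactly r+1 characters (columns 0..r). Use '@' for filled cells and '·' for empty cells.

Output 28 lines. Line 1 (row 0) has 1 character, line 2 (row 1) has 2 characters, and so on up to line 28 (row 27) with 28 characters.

r0=0: @
r1=1: @@
r2=10: @·@
r3=11: @@@@
r4=100: @···@
r5=101: @@··@@
r6=110: @·@·@·@
r7=111: @@@@@@@@
r8=1000: @·······@
r9=1001: @@······@@
r10=1010: @·@·····@·@
r11=1011: @@@@····@@@@
r12=1100: @···@···@···@
r13=1101: @@··@@··@@··@@
r14=1110: @·@·@·@·@·@·@·@
r15=1111: @@@@@@@@@@@@@@@@
r16=10000: @···············@
r17=10001: @@··············@@
r18=10010: @·@·············@·@
r19=10011: @@@@············@@@@
r20=10100: @···@···········@···@
r21=10101: @@··@@··········@@··@@
r22=10110: @·@·@·@·········@·@·@·@
r23=10111: @@@@@@@@········@@@@@@@@
r24=11000: @·······@·······@·······@
r25=11001: @@······@@······@@······@@
r26=11010: @·@·····@·@·····@·@·····@·@
r27=11011: @@@@····@@@@····@@@@····@@@@

Answer: @
@@
@·@
@@@@
@···@
@@··@@
@·@·@·@
@@@@@@@@
@·······@
@@······@@
@·@·····@·@
@@@@····@@@@
@···@···@···@
@@··@@··@@··@@
@·@·@·@·@·@·@·@
@@@@@@@@@@@@@@@@
@···············@
@@··············@@
@·@·············@·@
@@@@············@@@@
@···@···········@···@
@@··@@··········@@··@@
@·@·@·@·········@·@·@·@
@@@@@@@@········@@@@@@@@
@·······@·······@·······@
@@······@@······@@······@@
@·@·····@·@·····@·@·····@·@
@@@@····@@@@····@@@@····@@@@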